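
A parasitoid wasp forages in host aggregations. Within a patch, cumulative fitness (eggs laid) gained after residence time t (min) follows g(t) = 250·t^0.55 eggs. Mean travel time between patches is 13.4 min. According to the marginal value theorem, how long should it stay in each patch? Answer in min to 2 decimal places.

By the marginal value theorem, leave when the instantaneous gain rate g'(t) equals the habitat-wide average g(t)/(T + t).
g'(t) = 0.55·250·t^-0.45. Setting 0.55·250·t^-0.45 = 250·t^0.55/(13.4+t) gives 0.55(13.4+t) = t, so 0.45·t = 0.55×13.4.
t* = 0.55×13.4/0.45 = 16.38 min.

16.38 min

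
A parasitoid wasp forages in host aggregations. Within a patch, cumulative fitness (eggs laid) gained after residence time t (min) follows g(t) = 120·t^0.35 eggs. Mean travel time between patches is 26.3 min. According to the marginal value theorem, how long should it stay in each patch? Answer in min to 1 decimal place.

14.2 min

By the marginal value theorem, leave when the instantaneous gain rate g'(t) equals the habitat-wide average g(t)/(T + t).
g'(t) = 0.35·120·t^-0.65. Setting 0.35·120·t^-0.65 = 120·t^0.35/(26.3+t) gives 0.35(26.3+t) = t, so 0.65·t = 0.35×26.3.
t* = 0.35×26.3/0.65 = 14.16 min.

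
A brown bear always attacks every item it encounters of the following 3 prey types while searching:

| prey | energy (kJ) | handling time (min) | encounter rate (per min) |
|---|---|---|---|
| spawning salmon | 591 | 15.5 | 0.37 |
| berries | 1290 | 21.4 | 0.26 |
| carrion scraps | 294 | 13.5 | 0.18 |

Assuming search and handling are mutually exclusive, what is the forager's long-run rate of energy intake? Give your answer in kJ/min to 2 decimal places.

41.21 kJ/min

Energy encountered per unit search time: 0.37×591 + 0.26×1290 + 0.18×294 = 607 kJ/min.
Handling time per unit search time: 0.37×15.5 + 0.26×21.4 + 0.18×13.5 = 13.73.
Rate = 607/(1 + 13.73) = 41.21 kJ/min.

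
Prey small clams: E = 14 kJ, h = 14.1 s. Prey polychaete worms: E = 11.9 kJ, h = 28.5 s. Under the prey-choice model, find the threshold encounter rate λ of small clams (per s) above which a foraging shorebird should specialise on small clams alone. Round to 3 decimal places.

0.051 per s

At the threshold, the rate on small clams alone equals the profitability of polychaete worms: λ·14/(1 + λ·14.1) = 11.9/28.5 = 0.4175.
Rearranging, λ(14 − 0.4175×14.1) = 0.4175, so λ = 0.4175/8.113 = 0.05147 per s.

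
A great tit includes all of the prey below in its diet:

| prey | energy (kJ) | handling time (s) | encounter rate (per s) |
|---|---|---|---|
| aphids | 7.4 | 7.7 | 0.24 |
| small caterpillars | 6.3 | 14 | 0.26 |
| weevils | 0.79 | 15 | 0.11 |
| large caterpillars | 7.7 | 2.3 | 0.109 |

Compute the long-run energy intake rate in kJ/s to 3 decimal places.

0.517 kJ/s

Energy encountered per unit search time: 0.24×7.4 + 0.26×6.3 + 0.11×0.79 + 0.109×7.7 = 4.34 kJ/s.
Handling time per unit search time: 0.24×7.7 + 0.26×14 + 0.11×15 + 0.109×2.3 = 7.389.
Rate = 4.34/(1 + 7.389) = 0.5174 kJ/s.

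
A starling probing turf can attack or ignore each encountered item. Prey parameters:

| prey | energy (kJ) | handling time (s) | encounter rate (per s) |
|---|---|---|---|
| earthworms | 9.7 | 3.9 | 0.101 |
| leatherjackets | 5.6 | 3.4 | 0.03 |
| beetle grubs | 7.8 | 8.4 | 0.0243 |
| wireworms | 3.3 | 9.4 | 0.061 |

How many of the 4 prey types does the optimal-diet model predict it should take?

3

Rank by E/h (kJ/s): earthworms 2.49, leatherjackets 1.65, beetle grubs 0.929, wireworms 0.351. Include each in turn until the next type's E/h falls below the running intake rate.
Rate on top 1: 0.7028. leatherjackets: 1.65 > 0.7028 → include.
Rate on top 2: 0.7672. beetle grubs: 0.929 > 0.7672 → include.
Rate on top 3: 0.7866. wireworms: 0.351 < 0.7866 → exclude; stop.
Optimal diet: earthworms, leatherjackets, beetle grubs — 3 of 4 types.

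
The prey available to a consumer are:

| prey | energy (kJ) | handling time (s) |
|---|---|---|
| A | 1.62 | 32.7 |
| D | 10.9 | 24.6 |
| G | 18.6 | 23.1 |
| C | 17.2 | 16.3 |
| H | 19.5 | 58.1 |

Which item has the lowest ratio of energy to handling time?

In descending order of E/h:
C: 17.2/16.3 = 1.06 kJ/s
G: 18.6/23.1 = 0.805 kJ/s
D: 10.9/24.6 = 0.443 kJ/s
H: 19.5/58.1 = 0.336 kJ/s
A: 1.62/32.7 = 0.0495 kJ/s

A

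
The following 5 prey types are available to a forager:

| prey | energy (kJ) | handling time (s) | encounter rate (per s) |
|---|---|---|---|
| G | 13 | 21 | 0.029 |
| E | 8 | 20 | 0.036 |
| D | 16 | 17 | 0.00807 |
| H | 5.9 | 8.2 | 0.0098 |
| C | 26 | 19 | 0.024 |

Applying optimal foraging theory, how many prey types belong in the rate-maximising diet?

E/h in descending order: C 1.37, D 0.941, H 0.72, G 0.619, E 0.4 kJ/s. The optimal diet is the largest prefix of this list for which every included type satisfies E_i/h_i > R on the types above it.
Rate on top 1: 0.4286. D: 0.941 > 0.4286 → include.
Rate on top 2: 0.4727. H: 0.72 > 0.4727 → include.
Rate on top 3: 0.4846. G: 0.619 > 0.4846 → include.
Rate on top 4: 0.5204. E: 0.4 < 0.5204 → exclude; stop.
Optimal diet: C, D, H, G — 4 of 5 types.

4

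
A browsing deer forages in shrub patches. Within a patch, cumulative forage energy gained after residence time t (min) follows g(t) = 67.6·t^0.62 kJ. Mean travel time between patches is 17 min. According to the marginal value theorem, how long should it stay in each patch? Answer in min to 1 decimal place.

By the marginal value theorem, leave when the instantaneous gain rate g'(t) equals the habitat-wide average g(t)/(T + t).
g'(t) = 0.62·67.6·t^-0.38. Setting 0.62·67.6·t^-0.38 = 67.6·t^0.62/(17+t) gives 0.62(17+t) = t, so 0.38·t = 0.62×17.
t* = 0.62×17/0.38 = 27.74 min.

27.7 min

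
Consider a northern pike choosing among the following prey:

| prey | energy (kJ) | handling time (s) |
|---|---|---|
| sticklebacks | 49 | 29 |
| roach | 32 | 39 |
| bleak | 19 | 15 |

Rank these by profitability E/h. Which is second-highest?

In descending order of E/h:
sticklebacks: 49/29 = 1.69 kJ/s
bleak: 19/15 = 1.27 kJ/s
roach: 32/39 = 0.821 kJ/s

bleak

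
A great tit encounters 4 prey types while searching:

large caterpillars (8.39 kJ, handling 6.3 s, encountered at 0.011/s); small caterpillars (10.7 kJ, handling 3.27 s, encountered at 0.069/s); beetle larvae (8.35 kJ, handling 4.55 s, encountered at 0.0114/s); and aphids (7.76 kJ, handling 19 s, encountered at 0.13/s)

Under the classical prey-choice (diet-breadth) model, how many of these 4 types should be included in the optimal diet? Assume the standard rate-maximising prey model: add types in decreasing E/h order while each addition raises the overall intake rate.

3

Profitabilities (E/h, kJ/s): small caterpillars 3.27, beetle larvae 1.84, large caterpillars 1.33, aphids 0.408. Add prey in this order while the next type's profitability exceeds the intake rate on those already taken.
Rate on top 1: 0.6024. beetle larvae: 1.84 > 0.6024 → include.
Rate on top 2: 0.6524. large caterpillars: 1.33 > 0.6524 → include.
Rate on top 3: 0.6874. aphids: 0.408 < 0.6874 → exclude; stop.
Optimal diet: small caterpillars, beetle larvae, large caterpillars — 3 of 4 types.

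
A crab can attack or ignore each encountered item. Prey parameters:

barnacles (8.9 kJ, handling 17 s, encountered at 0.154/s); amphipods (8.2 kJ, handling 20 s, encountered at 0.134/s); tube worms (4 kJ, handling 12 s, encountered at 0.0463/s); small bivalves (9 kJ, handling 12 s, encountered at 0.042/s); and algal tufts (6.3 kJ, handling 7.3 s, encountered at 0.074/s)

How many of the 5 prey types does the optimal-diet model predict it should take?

3

Profitabilities (E/h, kJ/s): algal tufts 0.863, small bivalves 0.75, barnacles 0.524, amphipods 0.41, tube worms 0.333. Add prey in this order while the next type's profitability exceeds the intake rate on those already taken.
Rate on top 1: 0.3027. small bivalves: 0.75 > 0.3027 → include.
Rate on top 2: 0.413. barnacles: 0.524 > 0.413 → include.
Rate on top 3: 0.4751. amphipods: 0.41 < 0.4751 → exclude; stop.
Optimal diet: algal tufts, small bivalves, barnacles — 3 of 5 types.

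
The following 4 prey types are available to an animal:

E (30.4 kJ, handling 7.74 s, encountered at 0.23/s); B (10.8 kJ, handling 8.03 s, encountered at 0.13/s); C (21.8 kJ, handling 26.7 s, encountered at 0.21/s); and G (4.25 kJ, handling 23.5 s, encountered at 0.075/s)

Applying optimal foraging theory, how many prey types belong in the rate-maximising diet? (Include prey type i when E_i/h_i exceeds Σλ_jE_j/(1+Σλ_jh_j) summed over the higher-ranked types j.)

1

Profitabilities (E/h, kJ/s): E 3.93, B 1.34, C 0.816, G 0.181. Add prey in this order while the next type's profitability exceeds the intake rate on those already taken.
Rate on top 1: 2.515. B: 1.34 < 2.515 → exclude; stop.
Optimal diet: E — 1 of 4 types.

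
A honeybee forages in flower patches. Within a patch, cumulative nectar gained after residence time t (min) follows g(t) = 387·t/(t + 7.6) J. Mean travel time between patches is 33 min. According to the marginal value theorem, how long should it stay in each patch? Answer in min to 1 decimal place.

15.8 min

Maximise g(t)/(T+t): set derivative to zero → g'(t)(T+t) = g(t).
g'(t) = 387·7.6/(t + 7.6)². Setting 387·7.6/(t+7.6)² = 387t/[(t+7.6)(33+t)] gives 7.6(33+t) = t(t+7.6), so t² = 7.6×33 = 250.8.
t* = √250.8 = 15.84 min.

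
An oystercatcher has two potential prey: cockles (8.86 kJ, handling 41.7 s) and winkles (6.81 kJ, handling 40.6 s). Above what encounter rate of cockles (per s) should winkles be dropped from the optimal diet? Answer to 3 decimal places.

0.090 per s

At the threshold, the rate on cockles alone equals the profitability of winkles: λ·8.86/(1 + λ·41.7) = 6.81/40.6 = 0.1677.
Rearranging, λ(8.86 − 0.1677×41.7) = 0.1677, so λ = 0.1677/1.865 = 0.08991 per s.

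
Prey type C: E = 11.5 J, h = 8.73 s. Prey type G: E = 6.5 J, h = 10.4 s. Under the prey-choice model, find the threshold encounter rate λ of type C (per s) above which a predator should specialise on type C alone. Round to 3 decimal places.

Drop type G once their profitability E₂/h₂ falls below the rate achievable on type C alone: E₂/h₂ = λE₁/(1 + λh₁).
Solve for λ: λE₁h₂ = E₂(1 + λh₁) → λ(E₁h₂ − E₂h₁) = E₂ → λ = E₂/(E₁h₂ − E₂h₁).
λ = 6.5/(11.5×10.4 − 6.5×8.73) = 6.5/62.86 = 0.1034 per s.

0.103 per s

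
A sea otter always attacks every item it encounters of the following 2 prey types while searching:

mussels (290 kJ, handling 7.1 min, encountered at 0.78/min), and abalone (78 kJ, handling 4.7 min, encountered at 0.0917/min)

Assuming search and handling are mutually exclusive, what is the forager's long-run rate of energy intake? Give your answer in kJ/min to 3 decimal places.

33.484 kJ/min

R = (0.78×290 + 0.0917×78) / (1 + 0.78×7.1 + 0.0917×4.7) = 233.4/6.969 = 33.48 kJ/min.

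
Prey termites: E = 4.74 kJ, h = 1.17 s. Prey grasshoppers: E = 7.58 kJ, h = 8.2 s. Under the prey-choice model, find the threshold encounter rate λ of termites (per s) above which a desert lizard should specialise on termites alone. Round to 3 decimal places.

Drop grasshoppers once their profitability E₂/h₂ falls below the rate achievable on termites alone: E₂/h₂ = λE₁/(1 + λh₁).
Solve for λ: λE₁h₂ = E₂(1 + λh₁) → λ(E₁h₂ − E₂h₁) = E₂ → λ = E₂/(E₁h₂ − E₂h₁).
λ = 7.58/(4.74×8.2 − 7.58×1.17) = 7.58/30 = 0.2527 per s.

0.253 per s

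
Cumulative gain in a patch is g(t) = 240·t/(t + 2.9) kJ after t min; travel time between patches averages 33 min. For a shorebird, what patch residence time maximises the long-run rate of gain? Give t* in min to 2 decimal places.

9.78 min

Maximise g(t)/(T+t): set derivative to zero → g'(t)(T+t) = g(t).
g'(t) = 240·2.9/(t + 2.9)². Setting 240·2.9/(t+2.9)² = 240t/[(t+2.9)(33+t)] gives 2.9(33+t) = t(t+2.9), so t² = 2.9×33 = 95.7.
t* = √95.7 = 9.783 min.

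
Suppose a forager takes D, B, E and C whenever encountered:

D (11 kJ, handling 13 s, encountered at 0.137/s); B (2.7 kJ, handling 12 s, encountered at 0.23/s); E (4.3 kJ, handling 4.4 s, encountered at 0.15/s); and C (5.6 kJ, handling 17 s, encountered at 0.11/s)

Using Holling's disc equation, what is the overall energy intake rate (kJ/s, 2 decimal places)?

0.42 kJ/s

R = (0.137×11 + 0.23×2.7 + 0.15×4.3 + 0.11×5.6) / (1 + 0.137×13 + 0.23×12 + 0.15×4.4 + 0.11×17) = 3.389/8.071 = 0.4199 kJ/s.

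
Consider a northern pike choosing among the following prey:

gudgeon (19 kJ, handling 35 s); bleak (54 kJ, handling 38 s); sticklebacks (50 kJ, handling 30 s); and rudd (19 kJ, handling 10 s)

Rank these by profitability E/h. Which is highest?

In descending order of E/h:
rudd: 19/10 = 1.9 kJ/s
sticklebacks: 50/30 = 1.67 kJ/s
bleak: 54/38 = 1.42 kJ/s
gudgeon: 19/35 = 0.543 kJ/s

rudd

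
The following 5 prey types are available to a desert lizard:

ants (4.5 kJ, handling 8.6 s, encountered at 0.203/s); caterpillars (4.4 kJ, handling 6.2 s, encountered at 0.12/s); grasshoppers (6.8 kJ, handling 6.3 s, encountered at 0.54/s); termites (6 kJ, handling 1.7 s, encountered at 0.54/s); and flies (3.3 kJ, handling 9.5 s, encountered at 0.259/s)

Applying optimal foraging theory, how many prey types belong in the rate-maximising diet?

Rank by E/h (kJ/s): termites 3.53, grasshoppers 1.08, caterpillars 0.71, ants 0.523, flies 0.347. Include each in turn until the next type's E/h falls below the running intake rate.
Rate on top 1: 1.689. grasshoppers: 1.08 < 1.689 → exclude; stop.
Optimal diet: termites — 1 of 5 types.

1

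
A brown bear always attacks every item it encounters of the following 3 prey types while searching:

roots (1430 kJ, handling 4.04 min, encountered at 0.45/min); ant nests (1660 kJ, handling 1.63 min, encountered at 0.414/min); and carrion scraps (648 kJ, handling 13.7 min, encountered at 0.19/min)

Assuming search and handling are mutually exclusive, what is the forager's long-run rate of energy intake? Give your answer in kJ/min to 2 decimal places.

238.50 kJ/min

R = Σλ_iE_i / (1 + Σλ_ih_i)
Numerator: 0.45×1430 + 0.414×1660 + 0.19×648 = 1454
Denominator: 1 + 0.45×4.04 + 0.414×1.63 + 0.19×13.7 = 6.096
R = 1454/6.096 = 238.5 kJ/min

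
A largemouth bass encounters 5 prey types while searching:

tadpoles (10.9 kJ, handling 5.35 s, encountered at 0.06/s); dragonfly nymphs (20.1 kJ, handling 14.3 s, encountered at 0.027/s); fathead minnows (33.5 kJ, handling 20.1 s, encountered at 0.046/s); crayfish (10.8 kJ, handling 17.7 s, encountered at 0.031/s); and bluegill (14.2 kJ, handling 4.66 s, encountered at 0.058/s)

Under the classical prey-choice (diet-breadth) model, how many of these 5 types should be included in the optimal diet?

4

E/h in descending order: bluegill 3.05, tadpoles 2.04, fathead minnows 1.67, dragonfly nymphs 1.41, crayfish 0.61 kJ/s. The optimal diet is the largest prefix of this list for which every included type satisfies E_i/h_i > R on the types above it.
Rate on top 1: 0.6484. tadpoles: 2.04 > 0.6484 → include.
Rate on top 2: 0.9286. fathead minnows: 1.67 > 0.9286 → include.
Rate on top 3: 1.2. dragonfly nymphs: 1.41 > 1.2 → include.
Rate on top 4: 1.227. crayfish: 0.61 < 1.227 → exclude; stop.
Optimal diet: bluegill, tadpoles, fathead minnows, dragonfly nymphs — 4 of 5 types.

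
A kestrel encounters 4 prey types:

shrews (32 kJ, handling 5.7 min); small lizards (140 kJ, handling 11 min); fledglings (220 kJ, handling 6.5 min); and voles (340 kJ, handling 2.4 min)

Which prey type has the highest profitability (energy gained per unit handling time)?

voles

In descending order of E/h:
voles: 340/2.4 = 142 kJ/min
fledglings: 220/6.5 = 33.8 kJ/min
small lizards: 140/11 = 12.7 kJ/min
shrews: 32/5.7 = 5.61 kJ/min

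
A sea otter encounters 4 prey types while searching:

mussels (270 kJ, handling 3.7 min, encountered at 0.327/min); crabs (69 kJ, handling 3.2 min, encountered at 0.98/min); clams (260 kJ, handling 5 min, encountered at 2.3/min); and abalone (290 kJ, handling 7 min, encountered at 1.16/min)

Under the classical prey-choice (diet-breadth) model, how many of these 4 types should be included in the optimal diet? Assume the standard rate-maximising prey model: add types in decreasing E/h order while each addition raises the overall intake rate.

Profitabilities (E/h, kJ/min): mussels 73, clams 52, abalone 41.4, crabs 21.6. Add prey in this order while the next type's profitability exceeds the intake rate on those already taken.
Rate on top 1: 39.95. clams: 52 > 39.95 → include.
Rate on top 2: 50.06. abalone: 41.4 < 50.06 → exclude; stop.
Optimal diet: mussels, clams — 2 of 4 types.

2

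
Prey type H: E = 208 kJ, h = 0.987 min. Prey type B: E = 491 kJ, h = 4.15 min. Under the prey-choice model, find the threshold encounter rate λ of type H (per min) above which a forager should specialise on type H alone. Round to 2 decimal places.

The zero-one rule: include type B iff E₂/h₂ > λE₁/(1+λh₁). Equality gives the switch point.
λE₁h₂ = E₂ + λE₂h₁ ⇒ λ = E₂/(E₁h₂ − E₂h₁) = 491/(863.2 − 484.6) = 1.297 per min.

1.30 per min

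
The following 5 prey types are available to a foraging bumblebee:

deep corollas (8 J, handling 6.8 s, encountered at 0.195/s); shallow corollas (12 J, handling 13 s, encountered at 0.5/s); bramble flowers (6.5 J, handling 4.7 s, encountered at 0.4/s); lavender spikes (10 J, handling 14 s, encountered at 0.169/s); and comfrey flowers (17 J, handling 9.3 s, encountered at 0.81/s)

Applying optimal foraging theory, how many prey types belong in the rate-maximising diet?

Profitabilities (E/h, J/s): comfrey flowers 1.83, bramble flowers 1.38, deep corollas 1.18, shallow corollas 0.923, lavender spikes 0.714. Add prey in this order while the next type's profitability exceeds the intake rate on those already taken.
Rate on top 1: 1.614. bramble flowers: 1.38 < 1.614 → exclude; stop.
Optimal diet: comfrey flowers — 1 of 5 types.

1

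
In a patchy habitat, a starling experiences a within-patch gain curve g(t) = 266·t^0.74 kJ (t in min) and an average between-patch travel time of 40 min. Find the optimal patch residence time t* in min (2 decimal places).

Maximise g(t)/(T+t): set derivative to zero → g'(t)(T+t) = g(t).
g'(t) = 0.74·266·t^-0.26. Setting 0.74·266·t^-0.26 = 266·t^0.74/(40+t) gives 0.74(40+t) = t, so 0.26·t = 0.74×40.
t* = 0.74×40/0.26 = 113.8 min.

113.85 min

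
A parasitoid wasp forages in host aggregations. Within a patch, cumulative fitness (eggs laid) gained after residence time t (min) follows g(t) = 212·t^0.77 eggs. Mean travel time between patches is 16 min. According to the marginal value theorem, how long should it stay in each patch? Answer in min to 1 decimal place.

53.6 min

Maximise g(t)/(T+t): set derivative to zero → g'(t)(T+t) = g(t).
g'(t) = 0.77·212·t^-0.23. Setting 0.77·212·t^-0.23 = 212·t^0.77/(16+t) gives 0.77(16+t) = t, so 0.23·t = 0.77×16.
t* = 0.77×16/0.23 = 53.57 min.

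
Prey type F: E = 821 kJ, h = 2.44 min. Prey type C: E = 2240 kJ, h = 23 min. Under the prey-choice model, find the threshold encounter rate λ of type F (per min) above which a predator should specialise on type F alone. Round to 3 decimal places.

At the threshold, the rate on type F alone equals the profitability of type C: λ·821/(1 + λ·2.44) = 2240/23 = 97.39.
Rearranging, λ(821 − 97.39×2.44) = 97.39, so λ = 97.39/583.4 = 0.1669 per min.

0.167 per min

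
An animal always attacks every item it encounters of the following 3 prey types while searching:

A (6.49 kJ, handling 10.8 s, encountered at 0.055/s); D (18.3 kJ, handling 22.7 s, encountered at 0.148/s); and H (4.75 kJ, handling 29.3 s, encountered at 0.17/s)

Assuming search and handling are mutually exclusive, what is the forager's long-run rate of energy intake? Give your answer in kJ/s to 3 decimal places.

R = Σλ_iE_i / (1 + Σλ_ih_i)
Numerator: 0.055×6.49 + 0.148×18.3 + 0.17×4.75 = 3.873
Denominator: 1 + 0.055×10.8 + 0.148×22.7 + 0.17×29.3 = 9.935
R = 3.873/9.935 = 0.3898 kJ/s

0.390 kJ/s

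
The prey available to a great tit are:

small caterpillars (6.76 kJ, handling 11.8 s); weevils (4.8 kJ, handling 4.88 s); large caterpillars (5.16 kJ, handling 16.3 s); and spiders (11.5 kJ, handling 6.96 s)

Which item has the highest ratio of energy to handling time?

Profitability E/h (kJ/s): small caterpillars = 6.76/11.8 = 0.573, weevils = 4.8/4.88 = 0.984, large caterpillars = 5.16/16.3 = 0.317, spiders = 11.5/6.96 = 1.65.
Ranked: spiders > weevils > small caterpillars > large caterpillars.

spiders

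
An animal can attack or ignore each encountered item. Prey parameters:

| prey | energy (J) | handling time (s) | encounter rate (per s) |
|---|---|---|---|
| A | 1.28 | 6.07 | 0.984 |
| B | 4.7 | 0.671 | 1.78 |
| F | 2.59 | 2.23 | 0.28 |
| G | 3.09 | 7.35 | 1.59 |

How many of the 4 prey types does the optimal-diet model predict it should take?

E/h in descending order: B 7, F 1.16, G 0.42, A 0.211 J/s. The optimal diet is the largest prefix of this list for which every included type satisfies E_i/h_i > R on the types above it.
Rate on top 1: 3.812. F: 1.16 < 3.812 → exclude; stop.
Optimal diet: B — 1 of 4 types.

1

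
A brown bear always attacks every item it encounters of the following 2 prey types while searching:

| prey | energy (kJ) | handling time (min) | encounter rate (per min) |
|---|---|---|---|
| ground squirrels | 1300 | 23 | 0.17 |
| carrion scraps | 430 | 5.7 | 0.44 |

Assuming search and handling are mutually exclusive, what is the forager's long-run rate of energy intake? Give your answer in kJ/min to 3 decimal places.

Energy encountered per unit search time: 0.17×1300 + 0.44×430 = 410.2 kJ/min.
Handling time per unit search time: 0.17×23 + 0.44×5.7 = 6.418.
Rate = 410.2/(1 + 6.418) = 55.3 kJ/min.

55.298 kJ/min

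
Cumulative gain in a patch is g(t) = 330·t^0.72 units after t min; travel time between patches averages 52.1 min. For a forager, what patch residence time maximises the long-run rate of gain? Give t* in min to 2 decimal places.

133.97 min

Optimal t* satisfies g'(t*) = g(t*)/(T + t*).
g'(t) = 0.72·330·t^-0.28. Setting 0.72·330·t^-0.28 = 330·t^0.72/(52.1+t) gives 0.72(52.1+t) = t, so 0.28·t = 0.72×52.1.
t* = 0.72×52.1/0.28 = 134 min.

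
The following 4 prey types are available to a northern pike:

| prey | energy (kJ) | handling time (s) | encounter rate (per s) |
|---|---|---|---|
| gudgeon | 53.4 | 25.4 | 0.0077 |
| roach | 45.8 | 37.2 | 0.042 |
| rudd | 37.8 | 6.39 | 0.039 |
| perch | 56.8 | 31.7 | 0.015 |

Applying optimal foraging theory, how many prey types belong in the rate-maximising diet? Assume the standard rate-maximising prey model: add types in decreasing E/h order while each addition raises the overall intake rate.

Rank by E/h (kJ/s): rudd 5.92, gudgeon 2.1, perch 1.79, roach 1.23. Include each in turn until the next type's E/h falls below the running intake rate.
Rate on top 1: 1.18. gudgeon: 2.1 > 1.18 → include.
Rate on top 2: 1.305. perch: 1.79 > 1.305 → include.
Rate on top 3: 1.426. roach: 1.23 < 1.426 → exclude; stop.
Optimal diet: rudd, gudgeon, perch — 3 of 4 types.

3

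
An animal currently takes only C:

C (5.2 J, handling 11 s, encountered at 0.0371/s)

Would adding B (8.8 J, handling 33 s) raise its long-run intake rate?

Intake rate on the current diet: R = (0.0371×5.2) / (1 + 0.0371×11) = 0.1929/1.408 = 0.137 J/s.
B: E/h = 8.8/33 = 0.2667 J/s.
0.2667 > 0.137, so adding B raises the average — include it.

Yes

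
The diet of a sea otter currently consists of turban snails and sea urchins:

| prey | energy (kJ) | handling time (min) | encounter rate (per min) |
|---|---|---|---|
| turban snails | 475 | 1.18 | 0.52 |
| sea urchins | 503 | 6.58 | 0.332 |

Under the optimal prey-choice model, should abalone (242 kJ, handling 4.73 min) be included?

No

On turban snails and sea urchins alone, R = ΣλE/(1+Σλh) = 414/3.798 = 109 kJ/min.
abalone: E/h = 242/4.73 = 51.16 kJ/min.
Since 51.16 < R, time spent handling abalone is better spent searching.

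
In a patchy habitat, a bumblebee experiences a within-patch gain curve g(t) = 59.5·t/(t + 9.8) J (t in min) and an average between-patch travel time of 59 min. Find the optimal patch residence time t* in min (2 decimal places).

24.05 min

Optimal t* satisfies g'(t*) = g(t*)/(T + t*).
g'(t) = 59.5·9.8/(t + 9.8)². Setting 59.5·9.8/(t+9.8)² = 59.5t/[(t+9.8)(59+t)] gives 9.8(59+t) = t(t+9.8), so t² = 9.8×59 = 578.2.
t* = √578.2 = 24.05 min.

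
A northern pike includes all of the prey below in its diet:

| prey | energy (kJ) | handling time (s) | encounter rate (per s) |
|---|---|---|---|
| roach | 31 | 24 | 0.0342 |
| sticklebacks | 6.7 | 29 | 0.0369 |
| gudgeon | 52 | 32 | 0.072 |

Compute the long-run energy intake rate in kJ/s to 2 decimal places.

0.97 kJ/s

R = (0.0342×31 + 0.0369×6.7 + 0.072×52) / (1 + 0.0342×24 + 0.0369×29 + 0.072×32) = 5.051/5.195 = 0.9724 kJ/s.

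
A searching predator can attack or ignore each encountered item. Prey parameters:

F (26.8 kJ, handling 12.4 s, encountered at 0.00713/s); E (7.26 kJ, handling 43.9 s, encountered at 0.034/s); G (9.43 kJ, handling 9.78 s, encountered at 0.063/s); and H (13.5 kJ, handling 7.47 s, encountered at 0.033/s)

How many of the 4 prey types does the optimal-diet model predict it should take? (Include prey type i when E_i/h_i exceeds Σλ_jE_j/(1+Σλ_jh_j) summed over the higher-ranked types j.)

Profitabilities (E/h, kJ/s): F 2.16, H 1.81, G 0.964, E 0.165. Add prey in this order while the next type's profitability exceeds the intake rate on those already taken.
Rate on top 1: 0.1756. H: 1.81 > 0.1756 → include.
Rate on top 2: 0.4769. G: 0.964 > 0.4769 → include.
Rate on top 3: 0.6308. E: 0.165 < 0.6308 → exclude; stop.
Optimal diet: F, H, G — 3 of 4 types.

3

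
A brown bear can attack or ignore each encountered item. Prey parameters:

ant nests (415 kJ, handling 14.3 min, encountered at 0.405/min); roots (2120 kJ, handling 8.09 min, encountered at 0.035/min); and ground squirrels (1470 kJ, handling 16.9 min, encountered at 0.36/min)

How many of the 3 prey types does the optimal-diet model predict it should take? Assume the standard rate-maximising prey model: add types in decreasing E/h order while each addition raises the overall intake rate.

Rank by E/h (kJ/min): roots 262, ground squirrels 87, ant nests 29. Include each in turn until the next type's E/h falls below the running intake rate.
Rate on top 1: 57.83. ground squirrels: 87 > 57.83 → include.
Rate on top 2: 81.9. ant nests: 29 < 81.9 → exclude; stop.
Optimal diet: roots, ground squirrels — 2 of 3 types.

2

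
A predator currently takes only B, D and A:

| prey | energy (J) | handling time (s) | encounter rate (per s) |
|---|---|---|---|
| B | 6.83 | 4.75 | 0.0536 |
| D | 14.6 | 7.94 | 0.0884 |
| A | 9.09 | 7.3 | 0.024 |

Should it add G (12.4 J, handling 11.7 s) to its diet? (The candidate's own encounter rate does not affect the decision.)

On B, D and A alone, R = ΣλE/(1+Σλh) = 1.875/2.132 = 0.8795 J/s.
G: E/h = 12.4/11.7 = 1.06 J/s.
1.06 > 0.8795, so adding G raises the average — include it.

Yes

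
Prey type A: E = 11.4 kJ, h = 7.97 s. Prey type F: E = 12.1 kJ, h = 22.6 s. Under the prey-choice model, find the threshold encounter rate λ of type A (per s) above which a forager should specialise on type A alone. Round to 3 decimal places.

At the threshold, the rate on type A alone equals the profitability of type F: λ·11.4/(1 + λ·7.97) = 12.1/22.6 = 0.5354.
Rearranging, λ(11.4 − 0.5354×7.97) = 0.5354, so λ = 0.5354/7.133 = 0.07506 per s.

0.075 per s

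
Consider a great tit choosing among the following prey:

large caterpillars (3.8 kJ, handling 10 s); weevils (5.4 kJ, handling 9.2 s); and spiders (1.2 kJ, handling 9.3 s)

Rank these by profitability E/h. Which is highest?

weevils

Profitability E/h (kJ/s): large caterpillars = 3.8/10 = 0.38, weevils = 5.4/9.2 = 0.587, spiders = 1.2/9.3 = 0.129.
Ranked: weevils > large caterpillars > spiders.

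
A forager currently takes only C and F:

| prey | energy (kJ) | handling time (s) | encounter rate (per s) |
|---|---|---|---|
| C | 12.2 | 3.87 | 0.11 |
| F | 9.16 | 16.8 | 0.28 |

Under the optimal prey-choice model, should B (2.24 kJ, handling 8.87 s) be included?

No

Current rate: (0.11×12.2 + 0.28×9.16)/(1 + 0.11×3.87 + 0.28×16.8) = 0.6374 kJ/s.
B: E/h = 2.24/8.87 = 0.2525 kJ/s.
Since 0.2525 < R, time spent handling B is better spent searching.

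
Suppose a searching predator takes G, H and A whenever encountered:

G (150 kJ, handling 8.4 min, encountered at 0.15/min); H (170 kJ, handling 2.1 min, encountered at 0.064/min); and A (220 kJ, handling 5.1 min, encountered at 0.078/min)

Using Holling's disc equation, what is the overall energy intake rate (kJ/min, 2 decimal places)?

18.10 kJ/min

R = Σλ_iE_i / (1 + Σλ_ih_i)
Numerator: 0.15×150 + 0.064×170 + 0.078×220 = 50.54
Denominator: 1 + 0.15×8.4 + 0.064×2.1 + 0.078×5.1 = 2.792
R = 50.54/2.792 = 18.1 kJ/min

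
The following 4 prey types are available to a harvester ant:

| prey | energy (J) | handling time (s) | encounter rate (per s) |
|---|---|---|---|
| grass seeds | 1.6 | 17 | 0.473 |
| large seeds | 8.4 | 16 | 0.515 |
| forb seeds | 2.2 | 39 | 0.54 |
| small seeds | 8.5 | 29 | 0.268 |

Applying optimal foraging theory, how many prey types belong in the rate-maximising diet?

1

Rank by E/h (J/s): large seeds 0.525, small seeds 0.293, grass seeds 0.0941, forb seeds 0.0564. Include each in turn until the next type's E/h falls below the running intake rate.
Rate on top 1: 0.4682. small seeds: 0.293 < 0.4682 → exclude; stop.
Optimal diet: large seeds — 1 of 4 types.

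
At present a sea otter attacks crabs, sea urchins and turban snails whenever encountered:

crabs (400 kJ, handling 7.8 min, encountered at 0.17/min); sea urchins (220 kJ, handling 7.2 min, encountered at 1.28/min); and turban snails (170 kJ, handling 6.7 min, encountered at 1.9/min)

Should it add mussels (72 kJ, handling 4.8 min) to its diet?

No

On crabs, sea urchins and turban snails alone, R = ΣλE/(1+Σλh) = 672.6/24.27 = 27.71 kJ/min.
mussels: E/h = 72/4.8 = 15 kJ/min.
Since 15 < R, time spent handling mussels is better spent searching.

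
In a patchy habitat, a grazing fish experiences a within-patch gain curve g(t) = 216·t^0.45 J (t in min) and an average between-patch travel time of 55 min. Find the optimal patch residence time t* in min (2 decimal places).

Optimal t* satisfies g'(t*) = g(t*)/(T + t*).
g'(t) = 0.45·216·t^-0.55. Setting 0.45·216·t^-0.55 = 216·t^0.45/(55+t) gives 0.45(55+t) = t, so 0.55·t = 0.45×55.
t* = 0.45×55/0.55 = 45 min.

45.00 min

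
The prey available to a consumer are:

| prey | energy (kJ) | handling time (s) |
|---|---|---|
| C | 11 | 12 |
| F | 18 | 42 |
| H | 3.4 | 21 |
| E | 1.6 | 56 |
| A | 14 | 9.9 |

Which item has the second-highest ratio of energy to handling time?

In descending order of E/h:
A: 14/9.9 = 1.41 kJ/s
C: 11/12 = 0.917 kJ/s
F: 18/42 = 0.429 kJ/s
H: 3.4/21 = 0.162 kJ/s
E: 1.6/56 = 0.0286 kJ/s

C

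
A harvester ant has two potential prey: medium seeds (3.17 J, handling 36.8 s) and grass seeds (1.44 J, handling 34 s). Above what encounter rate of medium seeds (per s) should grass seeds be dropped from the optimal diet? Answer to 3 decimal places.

Drop grass seeds once their profitability E₂/h₂ falls below the rate achievable on medium seeds alone: E₂/h₂ = λE₁/(1 + λh₁).
Solve for λ: λE₁h₂ = E₂(1 + λh₁) → λ(E₁h₂ − E₂h₁) = E₂ → λ = E₂/(E₁h₂ − E₂h₁).
λ = 1.44/(3.17×34 − 1.44×36.8) = 1.44/54.79 = 0.02628 per s.

0.026 per s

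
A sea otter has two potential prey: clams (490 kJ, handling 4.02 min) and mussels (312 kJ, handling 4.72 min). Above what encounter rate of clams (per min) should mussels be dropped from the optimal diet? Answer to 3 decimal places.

At the threshold, the rate on clams alone equals the profitability of mussels: λ·490/(1 + λ·4.02) = 312/4.72 = 66.1.
Rearranging, λ(490 − 66.1×4.02) = 66.1, so λ = 66.1/224.3 = 0.2947 per min.

0.295 per min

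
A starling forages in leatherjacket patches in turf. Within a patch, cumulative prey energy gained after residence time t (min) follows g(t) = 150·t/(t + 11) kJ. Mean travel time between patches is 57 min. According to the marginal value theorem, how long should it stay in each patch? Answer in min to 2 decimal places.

25.04 min

By the marginal value theorem, leave when the instantaneous gain rate g'(t) equals the habitat-wide average g(t)/(T + t).
g'(t) = 150·11/(t + 11)². Setting 150·11/(t+11)² = 150t/[(t+11)(57+t)] gives 11(57+t) = t(t+11), so t² = 11×57 = 627.
t* = √627 = 25.04 min.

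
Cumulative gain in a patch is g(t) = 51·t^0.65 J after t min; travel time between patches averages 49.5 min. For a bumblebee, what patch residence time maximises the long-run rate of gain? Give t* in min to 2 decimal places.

91.93 min

Optimal t* satisfies g'(t*) = g(t*)/(T + t*).
g'(t) = 0.65·51·t^-0.35. Setting 0.65·51·t^-0.35 = 51·t^0.65/(49.5+t) gives 0.65(49.5+t) = t, so 0.35·t = 0.65×49.5.
t* = 0.65×49.5/0.35 = 91.93 min.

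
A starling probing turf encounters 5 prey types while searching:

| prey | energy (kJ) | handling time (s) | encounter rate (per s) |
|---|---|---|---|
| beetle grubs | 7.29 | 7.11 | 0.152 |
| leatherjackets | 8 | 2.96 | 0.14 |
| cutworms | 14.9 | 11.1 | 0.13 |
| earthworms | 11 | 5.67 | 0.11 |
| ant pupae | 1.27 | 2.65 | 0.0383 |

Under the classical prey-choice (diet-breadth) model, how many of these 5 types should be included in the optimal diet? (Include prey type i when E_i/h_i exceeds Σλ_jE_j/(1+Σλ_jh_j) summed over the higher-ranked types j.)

Profitabilities (E/h, kJ/s): leatherjackets 2.7, earthworms 1.94, cutworms 1.34, beetle grubs 1.03, ant pupae 0.479. Add prey in this order while the next type's profitability exceeds the intake rate on those already taken.
Rate on top 1: 0.7919. earthworms: 1.94 > 0.7919 → include.
Rate on top 2: 1.143. cutworms: 1.34 > 1.143 → include.
Rate on top 3: 1.226. beetle grubs: 1.03 < 1.226 → exclude; stop.
Optimal diet: leatherjackets, earthworms, cutworms — 3 of 5 types.

3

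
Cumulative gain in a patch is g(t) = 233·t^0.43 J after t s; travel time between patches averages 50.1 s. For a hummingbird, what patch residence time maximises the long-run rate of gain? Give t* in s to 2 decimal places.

37.79 s

Optimal t* satisfies g'(t*) = g(t*)/(T + t*).
g'(t) = 0.43·233·t^-0.57. Setting 0.43·233·t^-0.57 = 233·t^0.43/(50.1+t) gives 0.43(50.1+t) = t, so 0.57·t = 0.43×50.1.
t* = 0.43×50.1/0.57 = 37.79 s.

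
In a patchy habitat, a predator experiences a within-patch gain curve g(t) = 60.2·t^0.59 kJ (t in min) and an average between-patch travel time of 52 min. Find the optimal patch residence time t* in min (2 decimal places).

Maximise g(t)/(T+t): set derivative to zero → g'(t)(T+t) = g(t).
g'(t) = 0.59·60.2·t^-0.41. Setting 0.59·60.2·t^-0.41 = 60.2·t^0.59/(52+t) gives 0.59(52+t) = t, so 0.41·t = 0.59×52.
t* = 0.59×52/0.41 = 74.83 min.

74.83 min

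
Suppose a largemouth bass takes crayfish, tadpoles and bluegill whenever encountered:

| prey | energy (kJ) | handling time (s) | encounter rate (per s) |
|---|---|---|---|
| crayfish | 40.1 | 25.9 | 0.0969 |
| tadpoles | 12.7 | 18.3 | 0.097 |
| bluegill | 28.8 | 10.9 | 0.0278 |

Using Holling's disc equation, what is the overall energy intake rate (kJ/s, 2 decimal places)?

R = (0.0969×40.1 + 0.097×12.7 + 0.0278×28.8) / (1 + 0.0969×25.9 + 0.097×18.3 + 0.0278×10.9) = 5.918/5.588 = 1.059 kJ/s.

1.06 kJ/s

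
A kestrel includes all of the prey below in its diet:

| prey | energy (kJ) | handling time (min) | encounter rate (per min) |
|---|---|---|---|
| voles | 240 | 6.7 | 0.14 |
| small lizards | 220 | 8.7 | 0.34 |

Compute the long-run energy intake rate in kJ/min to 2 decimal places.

R = (0.14×240 + 0.34×220) / (1 + 0.14×6.7 + 0.34×8.7) = 108.4/4.896 = 22.14 kJ/min.

22.14 kJ/min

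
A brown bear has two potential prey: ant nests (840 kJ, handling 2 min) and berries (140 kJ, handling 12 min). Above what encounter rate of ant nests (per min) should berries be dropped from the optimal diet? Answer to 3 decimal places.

0.014 per min

The zero-one rule: include berries iff E₂/h₂ > λE₁/(1+λh₁). Equality gives the switch point.
λE₁h₂ = E₂ + λE₂h₁ ⇒ λ = E₂/(E₁h₂ − E₂h₁) = 140/(1.008e+04 − 280) = 0.01429 per min.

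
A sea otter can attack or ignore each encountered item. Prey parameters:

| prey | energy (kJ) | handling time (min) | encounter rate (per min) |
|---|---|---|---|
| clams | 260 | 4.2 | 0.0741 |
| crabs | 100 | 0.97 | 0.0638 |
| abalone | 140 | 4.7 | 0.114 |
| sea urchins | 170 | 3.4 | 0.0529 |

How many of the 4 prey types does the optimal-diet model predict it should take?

4

Rank by E/h (kJ/min): crabs 103, clams 61.9, sea urchins 50, abalone 29.8. Include each in turn until the next type's E/h falls below the running intake rate.
Rate on top 1: 6.008. clams: 61.9 > 6.008 → include.
Rate on top 2: 18.68. sea urchins: 50 > 18.68 → include.
Rate on top 3: 22.31. abalone: 29.8 > 22.31 → include.
Optimal diet: crabs, clams, sea urchins, abalone — 4 of 4 types.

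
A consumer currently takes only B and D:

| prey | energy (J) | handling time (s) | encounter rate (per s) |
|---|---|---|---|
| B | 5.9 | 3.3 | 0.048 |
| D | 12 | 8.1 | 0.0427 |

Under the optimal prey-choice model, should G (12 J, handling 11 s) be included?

Yes

Current rate: (0.048×5.9 + 0.0427×12)/(1 + 0.048×3.3 + 0.0427×8.1) = 0.5289 J/s.
Profitability of G: 12/11 = 1.091 J/s.
Since 1.091 > R, including G increases the long-run rate.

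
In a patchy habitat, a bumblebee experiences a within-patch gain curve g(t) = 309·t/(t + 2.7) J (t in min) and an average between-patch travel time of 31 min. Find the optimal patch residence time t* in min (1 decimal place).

Maximise g(t)/(T+t): set derivative to zero → g'(t)(T+t) = g(t).
g'(t) = 309·2.7/(t + 2.7)². Setting 309·2.7/(t+2.7)² = 309t/[(t+2.7)(31+t)] gives 2.7(31+t) = t(t+2.7), so t² = 2.7×31 = 83.7.
t* = √83.7 = 9.149 min.

9.1 min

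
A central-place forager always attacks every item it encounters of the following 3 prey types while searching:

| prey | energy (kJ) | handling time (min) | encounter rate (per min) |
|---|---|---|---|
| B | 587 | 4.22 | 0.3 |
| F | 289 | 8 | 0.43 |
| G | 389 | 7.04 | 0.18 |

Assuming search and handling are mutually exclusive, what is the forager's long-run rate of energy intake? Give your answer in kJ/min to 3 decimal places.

53.116 kJ/min

R = (0.3×587 + 0.43×289 + 0.18×389) / (1 + 0.3×4.22 + 0.43×8 + 0.18×7.04) = 370.4/6.973 = 53.12 kJ/min.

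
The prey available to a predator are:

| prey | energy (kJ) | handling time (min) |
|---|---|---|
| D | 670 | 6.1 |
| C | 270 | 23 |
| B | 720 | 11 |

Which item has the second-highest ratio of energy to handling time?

Profitability E/h (kJ/min): D = 670/6.1 = 110, C = 270/23 = 11.7, B = 720/11 = 65.5.
Ranked: D > B > C.

B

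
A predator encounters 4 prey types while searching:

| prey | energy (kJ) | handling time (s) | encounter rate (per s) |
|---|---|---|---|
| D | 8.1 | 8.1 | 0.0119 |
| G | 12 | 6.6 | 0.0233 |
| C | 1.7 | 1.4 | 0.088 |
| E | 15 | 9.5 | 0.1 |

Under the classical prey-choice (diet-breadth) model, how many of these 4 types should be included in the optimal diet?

Profitabilities (E/h, kJ/s): G 1.82, E 1.58, C 1.21, D 1. Add prey in this order while the next type's profitability exceeds the intake rate on those already taken.
Rate on top 1: 0.2423. E: 1.58 > 0.2423 → include.
Rate on top 2: 0.8459. C: 1.21 > 0.8459 → include.
Rate on top 3: 0.8663. D: 1 > 0.8663 → include.
Optimal diet: G, E, C, D — 4 of 4 types.

4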